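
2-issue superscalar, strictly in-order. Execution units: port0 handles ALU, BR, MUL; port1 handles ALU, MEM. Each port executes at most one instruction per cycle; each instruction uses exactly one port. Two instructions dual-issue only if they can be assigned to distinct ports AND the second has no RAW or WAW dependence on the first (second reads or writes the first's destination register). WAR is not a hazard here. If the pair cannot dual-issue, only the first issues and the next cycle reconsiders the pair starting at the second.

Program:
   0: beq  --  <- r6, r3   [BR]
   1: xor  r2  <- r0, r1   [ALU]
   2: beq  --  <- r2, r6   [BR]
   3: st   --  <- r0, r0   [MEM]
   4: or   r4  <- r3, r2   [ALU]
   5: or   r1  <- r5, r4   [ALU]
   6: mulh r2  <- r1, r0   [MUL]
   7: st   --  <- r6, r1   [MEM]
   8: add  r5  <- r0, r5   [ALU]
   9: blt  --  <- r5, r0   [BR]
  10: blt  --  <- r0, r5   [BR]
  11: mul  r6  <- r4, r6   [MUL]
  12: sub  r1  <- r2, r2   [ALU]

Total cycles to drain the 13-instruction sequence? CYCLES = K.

0. beq.BR;xor.ALU @i0+i1  | pair
1. beq.BR;st.MEM @i2+i3  | pair
2. or.ALU @i4  | RAW r4
3. or.ALU @i5  | RAW r1
4. mulh.MUL;st.MEM @i6+i7  | pair
5. add.ALU @i8  | RAW r5
6. blt.BR @i9  | no-port BR/BR
7. blt.BR @i10  | no-port BR/MUL
8. mul.MUL;sub.ALU @i11+i12  | pair

CYCLES = 9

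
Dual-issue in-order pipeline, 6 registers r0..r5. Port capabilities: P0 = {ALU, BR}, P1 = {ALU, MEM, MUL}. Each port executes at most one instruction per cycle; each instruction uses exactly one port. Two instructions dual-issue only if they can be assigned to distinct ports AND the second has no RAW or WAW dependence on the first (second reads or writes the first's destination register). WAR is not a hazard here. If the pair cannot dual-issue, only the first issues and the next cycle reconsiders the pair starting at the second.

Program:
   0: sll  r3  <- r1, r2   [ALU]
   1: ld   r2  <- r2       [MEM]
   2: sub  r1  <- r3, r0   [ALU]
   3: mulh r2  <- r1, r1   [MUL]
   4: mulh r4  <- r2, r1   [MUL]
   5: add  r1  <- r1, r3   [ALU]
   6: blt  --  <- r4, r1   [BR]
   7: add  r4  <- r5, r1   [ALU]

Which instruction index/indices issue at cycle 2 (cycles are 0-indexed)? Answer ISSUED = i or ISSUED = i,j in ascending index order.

[0] i0/i1  sll.ALU+ld.MEM  -- dual
[1] i2  sub.ALU  -- RAW r1
[2] i3  mulh.MUL  -- no-port MUL/MUL
[3] i4/i5  mulh.MUL+add.ALU  -- dual
[4] i6/i7  blt.BR+add.ALU  -- dual

ISSUED = 3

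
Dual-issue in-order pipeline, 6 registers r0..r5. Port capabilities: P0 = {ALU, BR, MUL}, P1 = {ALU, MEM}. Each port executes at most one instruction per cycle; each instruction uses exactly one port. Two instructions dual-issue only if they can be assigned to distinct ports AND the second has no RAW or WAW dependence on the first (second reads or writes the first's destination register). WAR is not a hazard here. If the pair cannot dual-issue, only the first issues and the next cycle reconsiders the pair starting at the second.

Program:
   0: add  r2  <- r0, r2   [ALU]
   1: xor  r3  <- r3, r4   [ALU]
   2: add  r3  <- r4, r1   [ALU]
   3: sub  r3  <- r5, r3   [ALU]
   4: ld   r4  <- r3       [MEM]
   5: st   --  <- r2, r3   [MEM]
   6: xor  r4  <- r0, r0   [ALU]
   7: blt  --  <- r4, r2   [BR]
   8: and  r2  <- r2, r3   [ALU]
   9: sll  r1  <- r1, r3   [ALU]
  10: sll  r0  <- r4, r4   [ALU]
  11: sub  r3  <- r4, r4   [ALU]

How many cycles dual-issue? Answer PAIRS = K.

c0: i0/i1 add.ALU;xor.ALU  2-wide
c1: i2 add.ALU  RAW+WAW r3
c2: i3 sub.ALU  RAW r3
c3: i4 ld.MEM  no-port MEM/MEM
c4: i5/i6 st.MEM;xor.ALU  2-wide
c5: i7/i8 blt.BR;and.ALU  2-wide
c6: i9/i10 sll.ALU;sll.ALU  2-wide
c7: i11 sub.ALU  tail

PAIRS = 4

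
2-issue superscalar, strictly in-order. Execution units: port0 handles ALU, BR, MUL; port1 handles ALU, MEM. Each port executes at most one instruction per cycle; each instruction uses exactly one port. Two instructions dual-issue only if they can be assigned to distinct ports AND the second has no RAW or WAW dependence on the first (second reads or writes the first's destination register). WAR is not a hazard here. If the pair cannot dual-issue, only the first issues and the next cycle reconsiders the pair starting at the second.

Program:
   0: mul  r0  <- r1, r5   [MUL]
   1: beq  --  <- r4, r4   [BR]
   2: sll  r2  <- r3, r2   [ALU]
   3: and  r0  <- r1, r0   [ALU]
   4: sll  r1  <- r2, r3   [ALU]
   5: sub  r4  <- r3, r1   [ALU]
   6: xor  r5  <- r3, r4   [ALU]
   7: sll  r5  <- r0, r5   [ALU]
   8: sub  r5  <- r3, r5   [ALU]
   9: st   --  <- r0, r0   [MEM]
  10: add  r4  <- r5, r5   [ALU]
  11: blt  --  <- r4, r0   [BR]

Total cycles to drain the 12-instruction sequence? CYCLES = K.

t=0 i0:mul ; no-port MUL/BR
t=1 i1,i2:beq;sll ; pair
t=2 i3,i4:and;sll ; pair
t=3 i5:sub ; RAW r4
t=4 i6:xor ; RAW+WAW r5
t=5 i7:sll ; RAW+WAW r5
t=6 i8,i9:sub;st ; pair
t=7 i10:add ; RAW r4
t=8 i11:blt ; tail

CYCLES = 9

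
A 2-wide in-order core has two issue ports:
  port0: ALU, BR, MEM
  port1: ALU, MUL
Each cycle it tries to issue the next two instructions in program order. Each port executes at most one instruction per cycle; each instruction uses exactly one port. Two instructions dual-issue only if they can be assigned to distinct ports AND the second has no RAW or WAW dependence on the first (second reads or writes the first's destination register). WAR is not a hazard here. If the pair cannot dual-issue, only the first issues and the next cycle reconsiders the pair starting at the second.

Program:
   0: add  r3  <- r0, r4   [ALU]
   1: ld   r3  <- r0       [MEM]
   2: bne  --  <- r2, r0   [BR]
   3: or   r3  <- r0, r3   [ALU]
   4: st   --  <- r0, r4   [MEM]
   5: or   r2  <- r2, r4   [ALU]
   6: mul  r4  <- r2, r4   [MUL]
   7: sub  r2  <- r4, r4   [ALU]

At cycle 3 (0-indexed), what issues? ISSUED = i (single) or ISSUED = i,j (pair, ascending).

ISSUED = 4,5

#0 head=0: add i0 WAW r3
#1 head=1: ld i1 no-port MEM/BR
#2 head=2: bne;or i2&i3 dual
#3 head=4: st;or i4&i5 dual
#4 head=6: mul i6 RAW r4
#5 head=7: sub i7 tail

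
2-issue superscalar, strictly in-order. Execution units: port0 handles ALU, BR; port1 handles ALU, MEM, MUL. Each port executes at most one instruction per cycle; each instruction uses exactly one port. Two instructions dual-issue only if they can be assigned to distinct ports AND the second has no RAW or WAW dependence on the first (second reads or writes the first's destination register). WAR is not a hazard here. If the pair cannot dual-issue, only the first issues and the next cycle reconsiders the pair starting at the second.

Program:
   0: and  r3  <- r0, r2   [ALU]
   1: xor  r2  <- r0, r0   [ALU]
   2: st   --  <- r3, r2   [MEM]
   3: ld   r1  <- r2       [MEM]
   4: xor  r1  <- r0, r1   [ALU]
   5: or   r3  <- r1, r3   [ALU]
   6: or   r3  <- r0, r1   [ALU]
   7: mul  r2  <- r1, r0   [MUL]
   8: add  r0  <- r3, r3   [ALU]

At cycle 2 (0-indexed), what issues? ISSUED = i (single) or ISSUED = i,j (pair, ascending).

c0: i0+i1 and.ALU;xor.ALU  dual
c1: i2 st.MEM  no-port MEM/MEM
c2: i3 ld.MEM  RAW+WAW r1
c3: i4 xor.ALU  RAW r1
c4: i5 or.ALU  WAW r3
c5: i6+i7 or.ALU;mul.MUL  dual
c6: i8 add.ALU  tail

ISSUED = 3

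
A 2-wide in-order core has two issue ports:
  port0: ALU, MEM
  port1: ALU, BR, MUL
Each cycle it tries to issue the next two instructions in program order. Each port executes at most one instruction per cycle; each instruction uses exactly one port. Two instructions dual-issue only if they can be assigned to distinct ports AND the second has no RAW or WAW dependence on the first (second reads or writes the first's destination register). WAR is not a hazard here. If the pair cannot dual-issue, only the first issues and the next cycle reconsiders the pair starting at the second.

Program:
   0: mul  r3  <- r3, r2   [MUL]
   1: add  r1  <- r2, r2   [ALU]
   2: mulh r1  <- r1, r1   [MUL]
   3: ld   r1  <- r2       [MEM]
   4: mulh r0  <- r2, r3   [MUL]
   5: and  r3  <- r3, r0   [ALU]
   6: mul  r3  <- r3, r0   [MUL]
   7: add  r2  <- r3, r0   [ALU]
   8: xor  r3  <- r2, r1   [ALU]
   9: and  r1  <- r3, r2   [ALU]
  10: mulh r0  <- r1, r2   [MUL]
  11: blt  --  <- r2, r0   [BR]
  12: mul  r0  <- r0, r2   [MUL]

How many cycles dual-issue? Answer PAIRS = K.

c0: i0/i1 mul/add  pair
c1: i2 mulh  WAW r1
c2: i3/i4 ld/mulh  pair
c3: i5 and  RAW+WAW r3
c4: i6 mul  RAW r3
c5: i7 add  RAW r2
c6: i8 xor  RAW r3
c7: i9 and  RAW r1
c8: i10 mulh  no-port MUL/BR
c9: i11 blt  no-port BR/MUL
c10: i12 mul  tail

PAIRS = 2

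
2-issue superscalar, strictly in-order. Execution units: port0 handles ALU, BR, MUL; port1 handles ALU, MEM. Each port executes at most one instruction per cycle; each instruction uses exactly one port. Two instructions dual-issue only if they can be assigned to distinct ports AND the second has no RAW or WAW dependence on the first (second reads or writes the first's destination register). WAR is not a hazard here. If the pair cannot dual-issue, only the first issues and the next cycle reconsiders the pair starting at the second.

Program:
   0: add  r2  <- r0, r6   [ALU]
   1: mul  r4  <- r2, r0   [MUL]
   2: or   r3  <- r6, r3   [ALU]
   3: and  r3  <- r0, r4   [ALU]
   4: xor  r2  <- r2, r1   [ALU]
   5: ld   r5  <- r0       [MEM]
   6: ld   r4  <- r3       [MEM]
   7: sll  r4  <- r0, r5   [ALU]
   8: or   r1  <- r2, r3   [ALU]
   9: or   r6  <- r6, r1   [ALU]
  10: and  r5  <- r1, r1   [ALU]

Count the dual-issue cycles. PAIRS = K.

#0 head=0: add.ALU i0 RAW r2
#1 head=1: mul.MUL or.ALU i1/i2 dual
#2 head=3: and.ALU xor.ALU i3/i4 dual
#3 head=5: ld.MEM i5 no-port MEM/MEM
#4 head=6: ld.MEM i6 WAW r4
#5 head=7: sll.ALU or.ALU i7/i8 dual
#6 head=9: or.ALU and.ALU i9/i10 dual

PAIRS = 4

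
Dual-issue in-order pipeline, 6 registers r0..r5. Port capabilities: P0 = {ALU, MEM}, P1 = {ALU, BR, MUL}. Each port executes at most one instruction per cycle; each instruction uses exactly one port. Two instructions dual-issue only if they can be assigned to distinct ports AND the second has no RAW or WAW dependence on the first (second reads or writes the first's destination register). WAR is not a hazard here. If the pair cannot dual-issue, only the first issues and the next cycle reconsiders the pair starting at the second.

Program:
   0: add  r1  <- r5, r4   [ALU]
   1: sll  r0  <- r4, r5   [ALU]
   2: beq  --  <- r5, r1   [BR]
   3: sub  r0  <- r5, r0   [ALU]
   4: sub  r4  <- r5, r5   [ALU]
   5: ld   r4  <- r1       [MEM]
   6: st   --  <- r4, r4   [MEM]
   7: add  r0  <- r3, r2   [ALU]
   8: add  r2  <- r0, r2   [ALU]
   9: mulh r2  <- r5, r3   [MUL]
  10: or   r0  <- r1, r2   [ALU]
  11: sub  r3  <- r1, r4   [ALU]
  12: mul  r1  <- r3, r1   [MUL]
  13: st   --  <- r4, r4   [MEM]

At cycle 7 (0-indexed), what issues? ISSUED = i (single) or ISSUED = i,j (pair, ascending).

t=0 i0&i1:add.ALU/sll.ALU ; 2-wide
t=1 i2&i3:beq.BR/sub.ALU ; 2-wide
t=2 i4:sub.ALU ; WAW r4
t=3 i5:ld.MEM ; no-port MEM/MEM
t=4 i6&i7:st.MEM/add.ALU ; 2-wide
t=5 i8:add.ALU ; WAW r2
t=6 i9:mulh.MUL ; RAW r2
t=7 i10&i11:or.ALU/sub.ALU ; 2-wide
t=8 i12&i13:mul.MUL/st.MEM ; 2-wide

ISSUED = 10,11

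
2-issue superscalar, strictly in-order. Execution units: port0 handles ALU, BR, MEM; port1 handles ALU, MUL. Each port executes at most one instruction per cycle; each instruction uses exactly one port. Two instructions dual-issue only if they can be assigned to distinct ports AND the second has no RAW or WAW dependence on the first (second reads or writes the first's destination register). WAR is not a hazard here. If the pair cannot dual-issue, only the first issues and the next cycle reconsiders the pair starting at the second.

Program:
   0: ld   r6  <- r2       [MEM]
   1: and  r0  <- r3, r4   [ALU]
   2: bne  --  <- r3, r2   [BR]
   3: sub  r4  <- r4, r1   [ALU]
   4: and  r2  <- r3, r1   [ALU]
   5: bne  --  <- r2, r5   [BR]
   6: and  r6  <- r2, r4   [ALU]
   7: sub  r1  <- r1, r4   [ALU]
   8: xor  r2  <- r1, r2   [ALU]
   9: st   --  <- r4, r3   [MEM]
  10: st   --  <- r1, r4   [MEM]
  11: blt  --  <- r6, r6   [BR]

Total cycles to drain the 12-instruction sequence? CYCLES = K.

CYCLES = 8

c0: i0+i1 ld/and  2-wide
c1: i2+i3 bne/sub  2-wide
c2: i4 and  RAW r2
c3: i5+i6 bne/and  2-wide
c4: i7 sub  RAW r1
c5: i8+i9 xor/st  2-wide
c6: i10 st  no-port MEM/BR
c7: i11 blt  tail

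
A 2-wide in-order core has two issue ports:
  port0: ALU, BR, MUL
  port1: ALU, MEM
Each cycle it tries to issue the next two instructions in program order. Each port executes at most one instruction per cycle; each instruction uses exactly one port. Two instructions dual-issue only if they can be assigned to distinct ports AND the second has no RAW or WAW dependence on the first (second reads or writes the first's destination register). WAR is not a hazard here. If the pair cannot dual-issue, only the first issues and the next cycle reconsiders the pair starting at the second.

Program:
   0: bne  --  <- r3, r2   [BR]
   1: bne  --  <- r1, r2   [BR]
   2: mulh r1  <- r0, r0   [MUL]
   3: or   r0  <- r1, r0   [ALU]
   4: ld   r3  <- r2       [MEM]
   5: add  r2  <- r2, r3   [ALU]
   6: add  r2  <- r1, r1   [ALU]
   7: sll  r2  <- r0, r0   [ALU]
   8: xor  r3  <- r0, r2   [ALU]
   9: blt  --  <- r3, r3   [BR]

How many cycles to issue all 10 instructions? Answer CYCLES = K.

CYCLES = 9

c0: i0 bne  no-port BR/BR
c1: i1 bne  no-port BR/MUL
c2: i2 mulh  RAW r1
c3: i3&i4 or/ld  dual
c4: i5 add  WAW r2
c5: i6 add  WAW r2
c6: i7 sll  RAW r2
c7: i8 xor  RAW r3
c8: i9 blt  tail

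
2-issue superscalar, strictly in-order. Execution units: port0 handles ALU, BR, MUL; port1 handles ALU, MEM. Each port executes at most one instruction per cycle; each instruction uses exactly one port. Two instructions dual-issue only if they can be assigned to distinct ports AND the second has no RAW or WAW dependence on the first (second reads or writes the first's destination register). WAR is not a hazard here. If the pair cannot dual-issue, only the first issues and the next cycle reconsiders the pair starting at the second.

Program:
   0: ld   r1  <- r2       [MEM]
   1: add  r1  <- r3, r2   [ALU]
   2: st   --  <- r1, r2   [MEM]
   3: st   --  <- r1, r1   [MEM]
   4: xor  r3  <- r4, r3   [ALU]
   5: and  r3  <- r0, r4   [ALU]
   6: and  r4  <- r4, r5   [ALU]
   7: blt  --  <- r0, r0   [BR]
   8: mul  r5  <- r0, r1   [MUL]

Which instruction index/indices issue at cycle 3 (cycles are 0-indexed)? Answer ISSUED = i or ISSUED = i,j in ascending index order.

ISSUED = 3,4

  cy0 -> i0 (ld.MEM) WAW r1
  cy1 -> i1 (add.ALU) RAW r1
  cy2 -> i2 (st.MEM) no-port MEM/MEM
  cy3 -> i3,i4 (st.MEM/xor.ALU) dual
  cy4 -> i5,i6 (and.ALU/and.ALU) dual
  cy5 -> i7 (blt.BR) no-port BR/MUL
  cy6 -> i8 (mul.MUL) tail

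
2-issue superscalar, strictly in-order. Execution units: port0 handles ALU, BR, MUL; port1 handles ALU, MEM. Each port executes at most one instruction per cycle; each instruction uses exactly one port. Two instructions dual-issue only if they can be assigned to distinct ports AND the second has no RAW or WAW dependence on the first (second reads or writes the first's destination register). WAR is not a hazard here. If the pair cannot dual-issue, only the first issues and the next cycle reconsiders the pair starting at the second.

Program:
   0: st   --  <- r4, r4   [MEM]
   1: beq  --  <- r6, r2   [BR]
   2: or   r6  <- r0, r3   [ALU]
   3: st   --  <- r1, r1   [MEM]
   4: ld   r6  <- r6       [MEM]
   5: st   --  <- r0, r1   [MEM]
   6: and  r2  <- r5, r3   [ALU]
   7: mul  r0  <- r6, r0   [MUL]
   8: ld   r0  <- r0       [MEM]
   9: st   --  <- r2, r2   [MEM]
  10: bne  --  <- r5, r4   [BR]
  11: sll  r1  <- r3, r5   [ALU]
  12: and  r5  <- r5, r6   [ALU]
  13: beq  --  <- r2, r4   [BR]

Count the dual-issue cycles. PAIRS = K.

[0] i0&i1  st.MEM beq.BR  -- pair
[1] i2&i3  or.ALU st.MEM  -- pair
[2] i4  ld.MEM  -- no-port MEM/MEM
[3] i5&i6  st.MEM and.ALU  -- pair
[4] i7  mul.MUL  -- RAW+WAW r0
[5] i8  ld.MEM  -- no-port MEM/MEM
[6] i9&i10  st.MEM bne.BR  -- pair
[7] i11&i12  sll.ALU and.ALU  -- pair
[8] i13  beq.BR  -- tail

PAIRS = 5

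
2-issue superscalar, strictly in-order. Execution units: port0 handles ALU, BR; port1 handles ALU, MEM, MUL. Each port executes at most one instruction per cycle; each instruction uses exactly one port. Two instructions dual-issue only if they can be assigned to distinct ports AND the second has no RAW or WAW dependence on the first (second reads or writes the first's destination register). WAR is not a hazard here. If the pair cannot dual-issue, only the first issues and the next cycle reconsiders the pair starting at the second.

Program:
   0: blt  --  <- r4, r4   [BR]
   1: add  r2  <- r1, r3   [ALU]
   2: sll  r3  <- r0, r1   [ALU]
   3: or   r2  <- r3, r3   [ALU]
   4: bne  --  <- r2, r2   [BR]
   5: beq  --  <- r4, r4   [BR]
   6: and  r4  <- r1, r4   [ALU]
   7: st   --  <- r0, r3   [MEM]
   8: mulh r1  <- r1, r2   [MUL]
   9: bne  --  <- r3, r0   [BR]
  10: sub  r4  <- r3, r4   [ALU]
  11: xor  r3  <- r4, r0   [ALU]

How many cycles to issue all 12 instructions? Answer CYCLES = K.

CYCLES = 9

t=0 i0&i1:blt.BR/add.ALU ; 2-wide
t=1 i2:sll.ALU ; RAW r3
t=2 i3:or.ALU ; RAW r2
t=3 i4:bne.BR ; no-port BR/BR
t=4 i5&i6:beq.BR/and.ALU ; 2-wide
t=5 i7:st.MEM ; no-port MEM/MUL
t=6 i8&i9:mulh.MUL/bne.BR ; 2-wide
t=7 i10:sub.ALU ; RAW r4
t=8 i11:xor.ALU ; tail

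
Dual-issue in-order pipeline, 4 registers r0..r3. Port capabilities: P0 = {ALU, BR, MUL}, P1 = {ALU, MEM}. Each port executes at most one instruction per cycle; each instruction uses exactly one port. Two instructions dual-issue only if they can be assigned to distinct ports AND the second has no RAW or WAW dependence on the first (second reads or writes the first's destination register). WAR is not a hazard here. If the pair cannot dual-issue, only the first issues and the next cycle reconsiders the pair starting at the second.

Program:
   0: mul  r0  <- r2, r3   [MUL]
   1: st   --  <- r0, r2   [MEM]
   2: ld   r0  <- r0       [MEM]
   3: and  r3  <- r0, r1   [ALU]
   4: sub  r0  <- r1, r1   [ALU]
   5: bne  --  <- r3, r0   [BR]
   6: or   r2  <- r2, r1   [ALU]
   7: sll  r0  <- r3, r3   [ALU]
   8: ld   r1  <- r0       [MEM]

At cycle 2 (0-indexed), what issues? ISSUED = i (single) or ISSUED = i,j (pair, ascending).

ISSUED = 2

c0: i0 mul.MUL  RAW r0
c1: i1 st.MEM  no-port MEM/MEM
c2: i2 ld.MEM  RAW r0
c3: i3+i4 and.ALU/sub.ALU  dual
c4: i5+i6 bne.BR/or.ALU  dual
c5: i7 sll.ALU  RAW r0
c6: i8 ld.MEM  tail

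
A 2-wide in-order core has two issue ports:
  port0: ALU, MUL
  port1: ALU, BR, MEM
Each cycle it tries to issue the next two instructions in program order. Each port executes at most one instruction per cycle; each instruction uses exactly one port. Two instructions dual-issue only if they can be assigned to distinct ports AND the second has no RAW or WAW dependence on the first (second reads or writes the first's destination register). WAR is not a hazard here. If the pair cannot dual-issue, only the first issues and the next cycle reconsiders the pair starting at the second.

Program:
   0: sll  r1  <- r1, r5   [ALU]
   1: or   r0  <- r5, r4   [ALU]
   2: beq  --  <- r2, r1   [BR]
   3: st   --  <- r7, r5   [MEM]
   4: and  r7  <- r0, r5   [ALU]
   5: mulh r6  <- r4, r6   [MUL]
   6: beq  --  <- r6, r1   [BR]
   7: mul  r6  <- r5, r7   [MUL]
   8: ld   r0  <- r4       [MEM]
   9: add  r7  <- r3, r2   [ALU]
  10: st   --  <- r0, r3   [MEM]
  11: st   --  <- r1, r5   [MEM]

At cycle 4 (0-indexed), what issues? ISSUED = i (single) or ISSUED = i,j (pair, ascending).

ISSUED = 6,7

t=0 i0,i1:sll or ; dual
t=1 i2:beq ; no-port BR/MEM
t=2 i3,i4:st and ; dual
t=3 i5:mulh ; RAW r6
t=4 i6,i7:beq mul ; dual
t=5 i8,i9:ld add ; dual
t=6 i10:st ; no-port MEM/MEM
t=7 i11:st ; tail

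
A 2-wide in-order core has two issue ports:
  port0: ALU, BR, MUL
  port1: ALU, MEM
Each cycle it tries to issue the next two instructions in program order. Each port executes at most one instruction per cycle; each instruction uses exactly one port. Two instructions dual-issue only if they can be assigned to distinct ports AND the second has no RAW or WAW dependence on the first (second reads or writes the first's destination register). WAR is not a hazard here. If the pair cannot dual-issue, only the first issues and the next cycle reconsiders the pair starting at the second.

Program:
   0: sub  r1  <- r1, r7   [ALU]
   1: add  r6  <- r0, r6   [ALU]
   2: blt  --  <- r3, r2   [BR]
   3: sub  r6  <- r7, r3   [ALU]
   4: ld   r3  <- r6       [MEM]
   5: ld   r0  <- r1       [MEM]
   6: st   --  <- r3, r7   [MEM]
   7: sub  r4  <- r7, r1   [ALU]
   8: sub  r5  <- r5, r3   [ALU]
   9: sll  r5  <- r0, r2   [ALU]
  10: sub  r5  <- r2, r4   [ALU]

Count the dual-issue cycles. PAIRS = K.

c0: i0/i1 sub/add  dual
c1: i2/i3 blt/sub  dual
c2: i4 ld  no-port MEM/MEM
c3: i5 ld  no-port MEM/MEM
c4: i6/i7 st/sub  dual
c5: i8 sub  WAW r5
c6: i9 sll  WAW r5
c7: i10 sub  tail

PAIRS = 3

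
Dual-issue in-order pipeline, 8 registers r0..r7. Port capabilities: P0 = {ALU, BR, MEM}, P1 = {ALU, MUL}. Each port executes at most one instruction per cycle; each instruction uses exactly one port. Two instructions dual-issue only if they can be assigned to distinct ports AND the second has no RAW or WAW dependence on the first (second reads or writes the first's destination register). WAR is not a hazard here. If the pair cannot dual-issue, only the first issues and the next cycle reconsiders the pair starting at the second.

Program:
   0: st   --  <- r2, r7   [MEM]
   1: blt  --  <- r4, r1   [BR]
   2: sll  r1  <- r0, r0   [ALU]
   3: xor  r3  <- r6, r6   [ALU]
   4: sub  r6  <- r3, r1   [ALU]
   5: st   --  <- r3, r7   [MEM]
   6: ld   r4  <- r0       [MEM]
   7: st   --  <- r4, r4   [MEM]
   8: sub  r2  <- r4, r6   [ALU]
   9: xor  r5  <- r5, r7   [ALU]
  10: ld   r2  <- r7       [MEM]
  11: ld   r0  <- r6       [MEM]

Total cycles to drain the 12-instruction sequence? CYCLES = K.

CYCLES = 8

#0 head=0: st i0 no-port MEM/BR
#1 head=1: blt+sll i1+i2 2-wide
#2 head=3: xor i3 RAW r3
#3 head=4: sub+st i4+i5 2-wide
#4 head=6: ld i6 no-port MEM/MEM
#5 head=7: st+sub i7+i8 2-wide
#6 head=9: xor+ld i9+i10 2-wide
#7 head=11: ld i11 tail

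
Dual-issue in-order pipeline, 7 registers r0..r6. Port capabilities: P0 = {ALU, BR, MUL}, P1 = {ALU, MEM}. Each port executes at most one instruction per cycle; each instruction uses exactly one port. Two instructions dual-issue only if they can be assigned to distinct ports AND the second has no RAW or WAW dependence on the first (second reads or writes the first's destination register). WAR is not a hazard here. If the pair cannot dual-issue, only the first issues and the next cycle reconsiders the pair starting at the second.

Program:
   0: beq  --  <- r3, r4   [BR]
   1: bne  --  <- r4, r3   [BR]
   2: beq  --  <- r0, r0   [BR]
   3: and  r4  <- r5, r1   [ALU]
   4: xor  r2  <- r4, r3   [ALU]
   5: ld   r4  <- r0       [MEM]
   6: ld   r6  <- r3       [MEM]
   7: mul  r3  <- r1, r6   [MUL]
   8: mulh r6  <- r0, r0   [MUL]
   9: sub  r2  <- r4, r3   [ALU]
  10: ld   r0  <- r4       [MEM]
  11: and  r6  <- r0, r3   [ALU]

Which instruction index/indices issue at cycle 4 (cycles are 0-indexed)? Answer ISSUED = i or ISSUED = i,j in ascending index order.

t=0 i0:beq.BR ; no-port BR/BR
t=1 i1:bne.BR ; no-port BR/BR
t=2 i2+i3:beq.BR/and.ALU ; dual
t=3 i4+i5:xor.ALU/ld.MEM ; dual
t=4 i6:ld.MEM ; RAW r6
t=5 i7:mul.MUL ; no-port MUL/MUL
t=6 i8+i9:mulh.MUL/sub.ALU ; dual
t=7 i10:ld.MEM ; RAW r0
t=8 i11:and.ALU ; tail

ISSUED = 6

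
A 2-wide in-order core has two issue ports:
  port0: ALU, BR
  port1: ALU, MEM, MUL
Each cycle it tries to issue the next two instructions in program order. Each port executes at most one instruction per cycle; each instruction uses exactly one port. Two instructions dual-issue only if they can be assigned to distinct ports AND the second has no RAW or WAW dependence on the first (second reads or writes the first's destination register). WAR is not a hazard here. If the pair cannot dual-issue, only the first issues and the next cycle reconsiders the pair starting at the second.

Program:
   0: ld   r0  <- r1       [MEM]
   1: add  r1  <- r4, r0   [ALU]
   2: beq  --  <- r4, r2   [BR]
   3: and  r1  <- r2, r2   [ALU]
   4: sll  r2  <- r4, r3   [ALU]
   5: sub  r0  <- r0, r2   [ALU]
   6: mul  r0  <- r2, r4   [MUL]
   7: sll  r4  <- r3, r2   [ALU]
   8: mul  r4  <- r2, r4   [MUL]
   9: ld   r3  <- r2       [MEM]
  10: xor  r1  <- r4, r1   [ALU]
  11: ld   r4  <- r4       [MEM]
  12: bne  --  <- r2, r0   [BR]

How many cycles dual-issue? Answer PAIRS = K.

PAIRS = 5

c0: i0 ld.MEM  RAW r0
c1: i1/i2 add.ALU+beq.BR  dual
c2: i3/i4 and.ALU+sll.ALU  dual
c3: i5 sub.ALU  WAW r0
c4: i6/i7 mul.MUL+sll.ALU  dual
c5: i8 mul.MUL  no-port MUL/MEM
c6: i9/i10 ld.MEM+xor.ALU  dual
c7: i11/i12 ld.MEM+bne.BR  dual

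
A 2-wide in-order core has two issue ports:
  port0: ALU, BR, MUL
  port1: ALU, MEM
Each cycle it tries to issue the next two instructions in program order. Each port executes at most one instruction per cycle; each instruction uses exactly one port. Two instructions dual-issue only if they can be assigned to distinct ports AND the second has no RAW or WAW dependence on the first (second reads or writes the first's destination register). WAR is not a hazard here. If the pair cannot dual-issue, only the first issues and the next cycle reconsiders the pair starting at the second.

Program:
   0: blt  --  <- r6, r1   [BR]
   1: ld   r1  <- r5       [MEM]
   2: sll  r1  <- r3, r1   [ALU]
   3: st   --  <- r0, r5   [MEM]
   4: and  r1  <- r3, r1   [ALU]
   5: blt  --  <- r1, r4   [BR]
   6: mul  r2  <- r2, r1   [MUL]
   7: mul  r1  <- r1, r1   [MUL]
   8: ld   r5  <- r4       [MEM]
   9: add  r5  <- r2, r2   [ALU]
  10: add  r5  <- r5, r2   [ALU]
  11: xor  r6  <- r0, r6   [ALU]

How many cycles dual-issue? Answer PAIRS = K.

PAIRS = 4

c0: i0,i1 blt;ld  pair
c1: i2,i3 sll;st  pair
c2: i4 and  RAW r1
c3: i5 blt  no-port BR/MUL
c4: i6 mul  no-port MUL/MUL
c5: i7,i8 mul;ld  pair
c6: i9 add  RAW+WAW r5
c7: i10,i11 add;xor  pair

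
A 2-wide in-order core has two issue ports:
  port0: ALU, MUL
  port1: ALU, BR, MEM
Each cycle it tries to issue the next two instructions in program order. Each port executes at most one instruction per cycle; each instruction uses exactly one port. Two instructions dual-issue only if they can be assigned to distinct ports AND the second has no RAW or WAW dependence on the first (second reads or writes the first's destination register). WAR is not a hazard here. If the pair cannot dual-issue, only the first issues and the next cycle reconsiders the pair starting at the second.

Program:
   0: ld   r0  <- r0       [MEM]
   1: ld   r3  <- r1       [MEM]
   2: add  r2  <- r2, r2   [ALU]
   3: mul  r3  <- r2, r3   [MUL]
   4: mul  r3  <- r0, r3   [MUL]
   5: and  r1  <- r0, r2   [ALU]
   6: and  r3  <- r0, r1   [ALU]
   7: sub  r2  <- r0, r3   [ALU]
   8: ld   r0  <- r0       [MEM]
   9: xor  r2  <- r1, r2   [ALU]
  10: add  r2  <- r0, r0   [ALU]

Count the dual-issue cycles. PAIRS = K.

PAIRS = 3

0. ld.MEM @i0  | no-port MEM/MEM
1. ld.MEM/add.ALU @i1/i2  | dual
2. mul.MUL @i3  | no-port MUL/MUL
3. mul.MUL/and.ALU @i4/i5  | dual
4. and.ALU @i6  | RAW r3
5. sub.ALU/ld.MEM @i7/i8  | dual
6. xor.ALU @i9  | WAW r2
7. add.ALU @i10  | tail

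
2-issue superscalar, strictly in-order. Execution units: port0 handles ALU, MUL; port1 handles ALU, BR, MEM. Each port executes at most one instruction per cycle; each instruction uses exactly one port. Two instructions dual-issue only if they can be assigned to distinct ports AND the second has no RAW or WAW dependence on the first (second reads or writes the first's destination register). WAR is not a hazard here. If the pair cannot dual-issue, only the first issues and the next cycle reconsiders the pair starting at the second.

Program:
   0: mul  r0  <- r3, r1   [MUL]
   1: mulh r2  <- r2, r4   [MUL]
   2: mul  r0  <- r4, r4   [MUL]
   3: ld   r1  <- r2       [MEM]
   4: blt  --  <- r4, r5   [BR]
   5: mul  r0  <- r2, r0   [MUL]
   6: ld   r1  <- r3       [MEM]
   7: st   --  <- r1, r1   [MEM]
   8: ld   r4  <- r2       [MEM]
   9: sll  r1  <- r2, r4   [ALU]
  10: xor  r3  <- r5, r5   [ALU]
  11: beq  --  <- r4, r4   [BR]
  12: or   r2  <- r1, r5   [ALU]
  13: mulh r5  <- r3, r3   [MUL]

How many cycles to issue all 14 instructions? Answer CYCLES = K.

CYCLES = 10

0. mul @i0  | no-port MUL/MUL
1. mulh @i1  | no-port MUL/MUL
2. mul/ld @i2+i3  | dual
3. blt/mul @i4+i5  | dual
4. ld @i6  | no-port MEM/MEM
5. st @i7  | no-port MEM/MEM
6. ld @i8  | RAW r4
7. sll/xor @i9+i10  | dual
8. beq/or @i11+i12  | dual
9. mulh @i13  | tail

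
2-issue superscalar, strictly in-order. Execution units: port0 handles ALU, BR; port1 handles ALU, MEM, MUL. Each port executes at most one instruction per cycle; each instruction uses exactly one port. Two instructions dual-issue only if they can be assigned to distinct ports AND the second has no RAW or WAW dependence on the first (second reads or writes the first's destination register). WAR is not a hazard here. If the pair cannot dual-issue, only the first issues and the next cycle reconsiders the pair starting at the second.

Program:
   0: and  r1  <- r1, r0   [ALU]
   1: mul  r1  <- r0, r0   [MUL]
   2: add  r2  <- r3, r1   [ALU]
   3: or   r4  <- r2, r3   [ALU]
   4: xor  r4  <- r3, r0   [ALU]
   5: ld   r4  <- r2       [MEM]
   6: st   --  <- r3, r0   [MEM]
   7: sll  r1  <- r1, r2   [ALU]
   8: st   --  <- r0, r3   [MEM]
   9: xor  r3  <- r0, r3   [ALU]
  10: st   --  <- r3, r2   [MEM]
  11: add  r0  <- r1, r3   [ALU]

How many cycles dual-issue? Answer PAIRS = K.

PAIRS = 3

#0 head=0: and i0 WAW r1
#1 head=1: mul i1 RAW r1
#2 head=2: add i2 RAW r2
#3 head=3: or i3 WAW r4
#4 head=4: xor i4 WAW r4
#5 head=5: ld i5 no-port MEM/MEM
#6 head=6: st;sll i6+i7 2-wide
#7 head=8: st;xor i8+i9 2-wide
#8 head=10: st;add i10+i11 2-wide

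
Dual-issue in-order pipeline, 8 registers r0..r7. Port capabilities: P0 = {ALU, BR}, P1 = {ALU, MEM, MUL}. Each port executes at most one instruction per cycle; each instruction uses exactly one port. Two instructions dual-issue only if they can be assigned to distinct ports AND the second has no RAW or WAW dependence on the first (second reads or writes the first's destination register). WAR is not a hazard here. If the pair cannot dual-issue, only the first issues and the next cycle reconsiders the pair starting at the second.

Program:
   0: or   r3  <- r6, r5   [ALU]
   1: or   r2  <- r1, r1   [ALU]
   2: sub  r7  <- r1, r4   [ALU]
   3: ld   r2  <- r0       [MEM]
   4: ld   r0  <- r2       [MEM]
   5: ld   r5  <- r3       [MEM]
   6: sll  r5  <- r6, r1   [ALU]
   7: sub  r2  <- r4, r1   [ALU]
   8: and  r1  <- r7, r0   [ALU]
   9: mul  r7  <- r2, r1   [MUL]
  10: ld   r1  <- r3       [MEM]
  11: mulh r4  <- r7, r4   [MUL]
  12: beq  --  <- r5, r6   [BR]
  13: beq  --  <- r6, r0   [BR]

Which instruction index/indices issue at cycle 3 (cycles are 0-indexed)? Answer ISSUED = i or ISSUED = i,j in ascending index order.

ISSUED = 5

[0] i0,i1  or.ALU/or.ALU  -- 2-wide
[1] i2,i3  sub.ALU/ld.MEM  -- 2-wide
[2] i4  ld.MEM  -- no-port MEM/MEM
[3] i5  ld.MEM  -- WAW r5
[4] i6,i7  sll.ALU/sub.ALU  -- 2-wide
[5] i8  and.ALU  -- RAW r1
[6] i9  mul.MUL  -- no-port MUL/MEM
[7] i10  ld.MEM  -- no-port MEM/MUL
[8] i11,i12  mulh.MUL/beq.BR  -- 2-wide
[9] i13  beq.BR  -- tail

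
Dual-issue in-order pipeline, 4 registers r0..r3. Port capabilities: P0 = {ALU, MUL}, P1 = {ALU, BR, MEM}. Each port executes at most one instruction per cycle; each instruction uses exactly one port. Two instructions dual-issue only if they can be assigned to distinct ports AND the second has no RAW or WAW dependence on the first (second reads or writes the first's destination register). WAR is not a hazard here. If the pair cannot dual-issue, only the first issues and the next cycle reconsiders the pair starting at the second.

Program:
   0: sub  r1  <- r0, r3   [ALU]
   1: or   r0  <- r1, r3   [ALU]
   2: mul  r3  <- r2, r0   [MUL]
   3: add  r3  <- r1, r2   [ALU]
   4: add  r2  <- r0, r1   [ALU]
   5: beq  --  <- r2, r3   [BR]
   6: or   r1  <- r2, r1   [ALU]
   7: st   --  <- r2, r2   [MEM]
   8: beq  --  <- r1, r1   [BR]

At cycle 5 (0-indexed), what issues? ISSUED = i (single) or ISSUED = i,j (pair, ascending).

ISSUED = 7

t=0 i0:sub.ALU ; RAW r1
t=1 i1:or.ALU ; RAW r0
t=2 i2:mul.MUL ; WAW r3
t=3 i3&i4:add.ALU;add.ALU ; pair
t=4 i5&i6:beq.BR;or.ALU ; pair
t=5 i7:st.MEM ; no-port MEM/BR
t=6 i8:beq.BR ; tail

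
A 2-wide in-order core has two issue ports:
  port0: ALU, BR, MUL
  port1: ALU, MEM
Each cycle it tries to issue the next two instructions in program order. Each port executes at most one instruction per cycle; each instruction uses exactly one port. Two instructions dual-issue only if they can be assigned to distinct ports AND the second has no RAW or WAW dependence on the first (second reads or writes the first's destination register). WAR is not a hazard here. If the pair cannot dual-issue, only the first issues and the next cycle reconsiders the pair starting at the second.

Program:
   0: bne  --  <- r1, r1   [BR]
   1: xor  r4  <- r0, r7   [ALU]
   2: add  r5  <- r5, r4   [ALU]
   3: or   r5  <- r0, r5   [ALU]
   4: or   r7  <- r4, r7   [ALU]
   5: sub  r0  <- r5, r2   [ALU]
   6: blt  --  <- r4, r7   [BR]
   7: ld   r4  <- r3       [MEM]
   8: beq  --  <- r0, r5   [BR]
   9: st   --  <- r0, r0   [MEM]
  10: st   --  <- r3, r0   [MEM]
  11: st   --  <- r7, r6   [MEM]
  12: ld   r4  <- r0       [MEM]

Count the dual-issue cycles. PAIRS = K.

c0: i0&i1 bne xor  pair
c1: i2 add  RAW+WAW r5
c2: i3&i4 or or  pair
c3: i5&i6 sub blt  pair
c4: i7&i8 ld beq  pair
c5: i9 st  no-port MEM/MEM
c6: i10 st  no-port MEM/MEM
c7: i11 st  no-port MEM/MEM
c8: i12 ld  tail

PAIRS = 4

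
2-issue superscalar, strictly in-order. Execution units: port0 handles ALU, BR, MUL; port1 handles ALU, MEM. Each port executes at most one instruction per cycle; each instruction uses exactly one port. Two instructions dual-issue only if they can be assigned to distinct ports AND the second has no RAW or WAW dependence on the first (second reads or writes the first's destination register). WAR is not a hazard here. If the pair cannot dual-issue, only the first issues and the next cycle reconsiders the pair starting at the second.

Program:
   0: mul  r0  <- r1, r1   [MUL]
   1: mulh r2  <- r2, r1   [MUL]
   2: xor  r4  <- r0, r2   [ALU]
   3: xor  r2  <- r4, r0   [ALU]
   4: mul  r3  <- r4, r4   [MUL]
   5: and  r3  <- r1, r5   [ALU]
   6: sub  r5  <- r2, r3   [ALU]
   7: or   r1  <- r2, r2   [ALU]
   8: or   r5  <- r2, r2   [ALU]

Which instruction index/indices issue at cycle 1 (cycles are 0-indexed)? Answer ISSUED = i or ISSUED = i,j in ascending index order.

ISSUED = 1

t=0 i0:mul.MUL ; no-port MUL/MUL
t=1 i1:mulh.MUL ; RAW r2
t=2 i2:xor.ALU ; RAW r4
t=3 i3,i4:xor.ALU+mul.MUL ; dual
t=4 i5:and.ALU ; RAW r3
t=5 i6,i7:sub.ALU+or.ALU ; dual
t=6 i8:or.ALU ; tail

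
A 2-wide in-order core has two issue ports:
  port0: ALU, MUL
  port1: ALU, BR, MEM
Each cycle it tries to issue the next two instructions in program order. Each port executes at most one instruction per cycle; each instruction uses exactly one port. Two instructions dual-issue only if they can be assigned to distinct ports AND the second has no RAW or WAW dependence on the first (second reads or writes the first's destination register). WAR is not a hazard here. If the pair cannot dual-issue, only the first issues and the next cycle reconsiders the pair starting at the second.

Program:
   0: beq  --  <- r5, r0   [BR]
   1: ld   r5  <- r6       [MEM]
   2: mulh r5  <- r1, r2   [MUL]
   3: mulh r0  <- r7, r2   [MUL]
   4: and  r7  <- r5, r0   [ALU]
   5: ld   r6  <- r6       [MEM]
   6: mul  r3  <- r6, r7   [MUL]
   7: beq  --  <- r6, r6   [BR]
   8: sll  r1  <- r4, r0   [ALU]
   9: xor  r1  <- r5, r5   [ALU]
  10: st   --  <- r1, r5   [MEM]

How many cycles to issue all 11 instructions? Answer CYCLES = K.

c0: i0 beq  no-port BR/MEM
c1: i1 ld  WAW r5
c2: i2 mulh  no-port MUL/MUL
c3: i3 mulh  RAW r0
c4: i4&i5 and/ld  pair
c5: i6&i7 mul/beq  pair
c6: i8 sll  WAW r1
c7: i9 xor  RAW r1
c8: i10 st  tail

CYCLES = 9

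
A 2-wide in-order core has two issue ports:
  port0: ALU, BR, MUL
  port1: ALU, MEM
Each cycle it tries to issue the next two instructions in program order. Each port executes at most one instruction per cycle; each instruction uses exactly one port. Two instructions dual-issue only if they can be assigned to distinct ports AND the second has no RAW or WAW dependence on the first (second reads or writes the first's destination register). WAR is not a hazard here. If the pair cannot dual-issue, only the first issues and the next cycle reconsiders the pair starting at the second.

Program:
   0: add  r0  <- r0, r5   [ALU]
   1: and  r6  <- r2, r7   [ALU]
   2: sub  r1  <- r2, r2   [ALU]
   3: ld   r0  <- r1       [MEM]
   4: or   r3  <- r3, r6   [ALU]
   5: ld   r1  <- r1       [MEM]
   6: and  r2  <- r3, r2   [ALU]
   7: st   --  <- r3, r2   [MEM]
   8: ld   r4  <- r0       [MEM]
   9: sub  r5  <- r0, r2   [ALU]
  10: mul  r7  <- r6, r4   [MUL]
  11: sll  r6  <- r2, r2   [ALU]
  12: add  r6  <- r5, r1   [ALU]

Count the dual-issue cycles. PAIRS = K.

PAIRS = 5

#0 head=0: add.ALU+and.ALU i0,i1 dual
#1 head=2: sub.ALU i2 RAW r1
#2 head=3: ld.MEM+or.ALU i3,i4 dual
#3 head=5: ld.MEM+and.ALU i5,i6 dual
#4 head=7: st.MEM i7 no-port MEM/MEM
#5 head=8: ld.MEM+sub.ALU i8,i9 dual
#6 head=10: mul.MUL+sll.ALU i10,i11 dual
#7 head=12: add.ALU i12 tail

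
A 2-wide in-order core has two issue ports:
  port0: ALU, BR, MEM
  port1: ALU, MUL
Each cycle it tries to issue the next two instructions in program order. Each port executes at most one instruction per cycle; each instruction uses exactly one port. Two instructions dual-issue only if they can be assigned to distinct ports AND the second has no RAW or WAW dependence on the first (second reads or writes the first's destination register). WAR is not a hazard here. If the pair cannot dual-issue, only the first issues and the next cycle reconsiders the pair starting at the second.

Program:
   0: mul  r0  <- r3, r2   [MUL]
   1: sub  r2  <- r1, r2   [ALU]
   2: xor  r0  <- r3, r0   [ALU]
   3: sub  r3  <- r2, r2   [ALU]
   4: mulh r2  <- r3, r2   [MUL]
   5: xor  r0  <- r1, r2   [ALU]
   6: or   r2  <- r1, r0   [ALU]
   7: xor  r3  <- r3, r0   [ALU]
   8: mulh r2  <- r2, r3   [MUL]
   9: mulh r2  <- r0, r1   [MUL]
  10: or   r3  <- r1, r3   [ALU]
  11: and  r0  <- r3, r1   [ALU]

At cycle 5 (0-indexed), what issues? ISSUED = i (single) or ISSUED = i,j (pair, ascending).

0. mul.MUL/sub.ALU @i0&i1  | dual
1. xor.ALU/sub.ALU @i2&i3  | dual
2. mulh.MUL @i4  | RAW r2
3. xor.ALU @i5  | RAW r0
4. or.ALU/xor.ALU @i6&i7  | dual
5. mulh.MUL @i8  | no-port MUL/MUL
6. mulh.MUL/or.ALU @i9&i10  | dual
7. and.ALU @i11  | tail

ISSUED = 8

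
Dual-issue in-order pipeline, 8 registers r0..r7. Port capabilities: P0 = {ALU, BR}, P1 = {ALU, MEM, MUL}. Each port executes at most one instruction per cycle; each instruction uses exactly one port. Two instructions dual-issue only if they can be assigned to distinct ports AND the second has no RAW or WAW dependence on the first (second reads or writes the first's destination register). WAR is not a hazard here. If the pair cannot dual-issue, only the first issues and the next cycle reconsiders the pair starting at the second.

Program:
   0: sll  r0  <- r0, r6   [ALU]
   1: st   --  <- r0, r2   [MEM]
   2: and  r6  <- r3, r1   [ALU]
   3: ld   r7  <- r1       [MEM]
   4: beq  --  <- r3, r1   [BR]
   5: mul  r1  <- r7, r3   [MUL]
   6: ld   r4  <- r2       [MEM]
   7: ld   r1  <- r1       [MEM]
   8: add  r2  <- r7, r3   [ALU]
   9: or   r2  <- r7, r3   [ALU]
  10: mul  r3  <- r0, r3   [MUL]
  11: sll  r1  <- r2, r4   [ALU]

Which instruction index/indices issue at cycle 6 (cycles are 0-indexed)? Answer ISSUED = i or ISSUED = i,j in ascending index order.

ISSUED = 9,10

c0: i0 sll.ALU  RAW r0
c1: i1/i2 st.MEM and.ALU  pair
c2: i3/i4 ld.MEM beq.BR  pair
c3: i5 mul.MUL  no-port MUL/MEM
c4: i6 ld.MEM  no-port MEM/MEM
c5: i7/i8 ld.MEM add.ALU  pair
c6: i9/i10 or.ALU mul.MUL  pair
c7: i11 sll.ALU  tail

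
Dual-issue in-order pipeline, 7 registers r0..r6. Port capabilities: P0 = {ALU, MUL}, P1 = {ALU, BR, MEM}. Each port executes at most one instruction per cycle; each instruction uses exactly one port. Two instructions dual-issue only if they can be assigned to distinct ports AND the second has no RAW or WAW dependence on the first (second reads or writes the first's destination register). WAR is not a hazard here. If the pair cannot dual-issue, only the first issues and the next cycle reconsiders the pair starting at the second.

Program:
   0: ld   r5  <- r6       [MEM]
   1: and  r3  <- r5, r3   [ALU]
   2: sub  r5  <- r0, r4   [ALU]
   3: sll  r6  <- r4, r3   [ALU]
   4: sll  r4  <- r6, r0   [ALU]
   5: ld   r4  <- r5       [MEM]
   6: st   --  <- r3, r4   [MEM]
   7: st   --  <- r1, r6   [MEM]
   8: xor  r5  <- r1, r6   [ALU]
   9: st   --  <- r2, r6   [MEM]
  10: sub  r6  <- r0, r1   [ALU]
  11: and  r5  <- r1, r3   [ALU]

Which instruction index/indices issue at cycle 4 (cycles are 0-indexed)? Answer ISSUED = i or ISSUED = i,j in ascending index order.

#0 head=0: ld i0 RAW r5
#1 head=1: and sub i1&i2 dual
#2 head=3: sll i3 RAW r6
#3 head=4: sll i4 WAW r4
#4 head=5: ld i5 no-port MEM/MEM
#5 head=6: st i6 no-port MEM/MEM
#6 head=7: st xor i7&i8 dual
#7 head=9: st sub i9&i10 dual
#8 head=11: and i11 tail

ISSUED = 5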